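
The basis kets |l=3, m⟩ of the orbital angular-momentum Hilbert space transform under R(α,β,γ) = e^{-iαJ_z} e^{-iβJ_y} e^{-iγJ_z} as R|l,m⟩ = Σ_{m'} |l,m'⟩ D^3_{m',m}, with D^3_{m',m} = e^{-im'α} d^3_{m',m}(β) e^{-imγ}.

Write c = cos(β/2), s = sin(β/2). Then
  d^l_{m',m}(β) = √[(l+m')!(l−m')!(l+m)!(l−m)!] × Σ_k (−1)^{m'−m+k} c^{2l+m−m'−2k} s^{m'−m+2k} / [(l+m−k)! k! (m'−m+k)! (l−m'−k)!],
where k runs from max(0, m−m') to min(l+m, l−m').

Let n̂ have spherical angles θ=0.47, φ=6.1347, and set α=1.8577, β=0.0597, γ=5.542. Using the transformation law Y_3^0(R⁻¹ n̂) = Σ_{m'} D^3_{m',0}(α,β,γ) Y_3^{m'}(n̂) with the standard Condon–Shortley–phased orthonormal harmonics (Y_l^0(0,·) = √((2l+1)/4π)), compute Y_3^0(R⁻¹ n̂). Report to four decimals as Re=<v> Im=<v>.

Re=0.2818 Im=0.0000

Need the full column D^3_{m',0} for m'=−3..3 at α=1.8577, β=0.0597, γ=5.542.
cos(β/2)=0.999555, sin(β/2)=0.029846
d^3_{-3,0}: single k=3 term ⇒ +0.000119;  D = +0.000090-0.000077i
d^3_{-2,0}: k∈[2..3] ⇒ +0.004870 -0.000004 = +0.004866;  D = -0.004087-0.002641i
d^3_{-1,0}: k∈[1..3] ⇒ +0.103158 -0.000276 +0.000000 = +0.102882;  D = -0.029114+0.098677i
d^3_{0,0}: k∈[0..3] ⇒ +0.997330 -0.008003 +0.000007 -0.000000 = +0.989335;  D = +0.989335+0.000000i
d^3_{1,0}: k∈[0..2] ⇒ -0.103158 +0.000276 -0.000000 = -0.102882;  D = +0.029114+0.098677i
d^3_{2,0}: k∈[0..1] ⇒ +0.004870 -0.000004 = +0.004866;  D = -0.004087+0.002641i
d^3_{3,0}: single k=0 term ⇒ -0.000119;  D = -0.000090-0.000077i
Y_3^{m'}(θ=0.47,φ=6.1347) and Σ D·Y over m':
  (+0.0001-0.0001i)·(+0.0350+0.0167i)  (-0.0041-0.0026i)·(+0.1787+0.0547i)  (-0.0291+0.0987i)·(+0.4306+0.0644i)  (+0.9893+0.0000i)·(+0.3242+0.0000i)  (+0.0291+0.0987i)·(-0.4306+0.0644i)  (-0.0041+0.0026i)·(+0.1787-0.0547i)  (-0.0001-0.0001i)·(-0.0350+0.0167i)
Y_3^0(R⁻¹ n̂) = +0.281816-0.000000i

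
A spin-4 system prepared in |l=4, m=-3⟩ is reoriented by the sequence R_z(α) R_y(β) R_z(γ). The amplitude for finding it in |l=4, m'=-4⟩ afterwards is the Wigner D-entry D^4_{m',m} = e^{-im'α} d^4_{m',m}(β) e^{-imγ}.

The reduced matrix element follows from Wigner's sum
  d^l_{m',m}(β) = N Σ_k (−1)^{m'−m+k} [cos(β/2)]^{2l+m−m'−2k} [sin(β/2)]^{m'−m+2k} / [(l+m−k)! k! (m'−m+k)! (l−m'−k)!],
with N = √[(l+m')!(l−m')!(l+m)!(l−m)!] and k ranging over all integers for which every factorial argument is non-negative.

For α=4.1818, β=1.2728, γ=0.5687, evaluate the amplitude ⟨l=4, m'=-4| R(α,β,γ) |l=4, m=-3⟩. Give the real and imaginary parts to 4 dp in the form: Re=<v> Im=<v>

D^4_{-4,-3}(4.1818,1.2728,0.5687) = e^{-i·-4·4.1818}·d^4_{-4,-3}(1.2728)·e^{-i·-3·0.5687}. Compute d first:
Half-angle: c=0.804240, s=0.594304. N=√(1·40320·1·5040)=14255.272709
The bounds max(0,m−m')=1 and min(l+m,l−m')=1 give 1 term
  k=1: (−1)^0·14255.2727/(5040)·0.8042^7·0.5943^1 = +0.365810
d^4_{-4,-3}(1.2728) = +0.365810
D = (-0.524016-0.851708i)·(+0.365810)·(-0.134891+0.990860i) = +0.334573-0.147911i

Re=0.3346 Im=-0.1479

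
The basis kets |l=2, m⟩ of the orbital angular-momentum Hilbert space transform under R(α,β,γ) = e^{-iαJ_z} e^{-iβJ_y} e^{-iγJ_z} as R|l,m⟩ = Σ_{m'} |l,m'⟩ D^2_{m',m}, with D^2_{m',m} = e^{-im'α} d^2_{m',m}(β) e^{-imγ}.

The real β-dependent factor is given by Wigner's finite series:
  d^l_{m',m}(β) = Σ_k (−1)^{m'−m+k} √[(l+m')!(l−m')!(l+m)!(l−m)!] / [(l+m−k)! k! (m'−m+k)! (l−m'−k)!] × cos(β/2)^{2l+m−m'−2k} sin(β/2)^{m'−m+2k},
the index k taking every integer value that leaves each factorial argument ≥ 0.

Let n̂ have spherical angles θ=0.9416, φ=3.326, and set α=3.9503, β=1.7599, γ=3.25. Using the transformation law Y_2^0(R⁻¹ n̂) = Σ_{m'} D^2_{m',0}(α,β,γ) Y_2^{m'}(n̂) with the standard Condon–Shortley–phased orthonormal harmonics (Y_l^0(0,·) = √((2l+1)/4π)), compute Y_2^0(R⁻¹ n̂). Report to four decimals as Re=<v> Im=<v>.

Need the full column D^2_{m',0} for m'=−2..2 at α=3.9503, β=1.7599, γ=3.25.
cos(β/2)=0.637190, sin(β/2)=0.770707
d^2_{-2,0}: single k=2 term ⇒ +0.590734;  D = -0.027529+0.590092i
d^2_{-1,0}: k∈[1..2] ⇒ +0.488395 -0.714517 = -0.226122;  D = +0.156122+0.163575i
d^2_{0,0}: k∈[0..2] ⇒ +0.164845 -0.964664 +0.352823 = -0.446996;  D = -0.446996+0.000000i
d^2_{1,0}: k∈[0..1] ⇒ -0.488395 +0.714517 = +0.226122;  D = -0.156122+0.163575i
d^2_{2,0}: single k=0 term ⇒ +0.590734;  D = -0.027529-0.590092i
Y_2^{m'}(θ=0.9416,φ=3.326) and Σ D·Y over m':
  (-0.0275+0.5901i)·(+0.2355-0.0910i)  (+0.1561+0.1636i)·(-0.3613+0.0674i)  (-0.4470+0.0000i)·(+0.0123+0.0000i)  (-0.1561+0.1636i)·(+0.3613+0.0674i)  (-0.0275-0.5901i)·(+0.2355+0.0910i)
Y_2^0(R⁻¹ n̂) = -0.045911+0.000000i

Re=-0.0459 Im=0.0000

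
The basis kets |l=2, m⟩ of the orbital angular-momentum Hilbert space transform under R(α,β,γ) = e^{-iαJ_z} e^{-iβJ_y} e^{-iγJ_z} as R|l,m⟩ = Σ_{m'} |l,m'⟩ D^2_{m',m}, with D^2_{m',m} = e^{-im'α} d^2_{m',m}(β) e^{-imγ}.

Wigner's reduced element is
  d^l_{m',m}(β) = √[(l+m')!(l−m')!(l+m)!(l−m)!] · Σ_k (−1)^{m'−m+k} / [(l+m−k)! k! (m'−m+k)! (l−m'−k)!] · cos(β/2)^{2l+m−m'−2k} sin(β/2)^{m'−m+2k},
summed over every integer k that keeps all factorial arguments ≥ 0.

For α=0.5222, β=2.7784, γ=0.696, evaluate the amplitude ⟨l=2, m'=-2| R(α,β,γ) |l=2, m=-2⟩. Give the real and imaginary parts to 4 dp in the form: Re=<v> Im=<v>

D^2_{-2,-2}(0.5222,2.7784,0.696) = e^{-i·-2·0.5222}·d^2_{-2,-2}(2.7784)·e^{-i·-2·0.696}. Compute d first:
Half-angle: c=0.180600, s=0.983557. N=√(1·24·1·24)=24.000000
k: max(0,(-2)−(-2))=0 … min(2+(-2),2−(-2))=0
  k=0: (−1)^0·24.0000/(24)·0.1806^4·0.9836^0 = +0.001064
d^2_{-2,-2}(2.7784) = +0.001064
Attach z-rotation phases: D = e^{-i(-2)(0.5222)}·(+0.001064)·e^{-i(-2)(0.696)} = -0.000810+0.000690i

Re=-0.0008 Im=0.0007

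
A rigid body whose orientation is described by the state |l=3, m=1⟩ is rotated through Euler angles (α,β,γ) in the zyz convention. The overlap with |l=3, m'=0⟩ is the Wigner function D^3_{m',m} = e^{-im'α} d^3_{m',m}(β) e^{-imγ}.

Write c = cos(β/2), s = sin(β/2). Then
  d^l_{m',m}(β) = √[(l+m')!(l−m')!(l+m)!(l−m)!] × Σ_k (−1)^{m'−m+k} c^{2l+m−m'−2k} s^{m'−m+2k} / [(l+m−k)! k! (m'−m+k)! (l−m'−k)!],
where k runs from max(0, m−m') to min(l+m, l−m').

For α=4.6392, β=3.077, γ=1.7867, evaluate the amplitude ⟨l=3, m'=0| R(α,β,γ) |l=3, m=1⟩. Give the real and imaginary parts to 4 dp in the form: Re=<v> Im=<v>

Re=-0.0238 Im=-0.1086

Split into d^3_{0,1}(β=3.077) × two z-phases.
c=cos(3.077/2)=0.032291, s=sin(3.077/2)=0.999479; N=√[6·6·24·2]=41.569219
k∈{1,2,3} keeps every argument non-negative
  k=1: (−1)^0·41.5692/(12)·0.0323^5·0.9995^1 = +0.000000
  k=2: (−1)^1·41.5692/(4)·0.0323^3·0.9995^3 = -0.000349
  k=3: (−1)^2·41.5692/(12)·0.0323^1·0.9995^5 = +0.111567
d^3_{0,1}(3.077) = +0.000000 -0.000349 +0.111567 = +0.111218
Phases: e^{-i·(0)·4.6392}=+1.000000+0.000000i, e^{-i·(1)·1.7867}=-0.214230-0.976783i ⇒ D=-0.023826-0.108636i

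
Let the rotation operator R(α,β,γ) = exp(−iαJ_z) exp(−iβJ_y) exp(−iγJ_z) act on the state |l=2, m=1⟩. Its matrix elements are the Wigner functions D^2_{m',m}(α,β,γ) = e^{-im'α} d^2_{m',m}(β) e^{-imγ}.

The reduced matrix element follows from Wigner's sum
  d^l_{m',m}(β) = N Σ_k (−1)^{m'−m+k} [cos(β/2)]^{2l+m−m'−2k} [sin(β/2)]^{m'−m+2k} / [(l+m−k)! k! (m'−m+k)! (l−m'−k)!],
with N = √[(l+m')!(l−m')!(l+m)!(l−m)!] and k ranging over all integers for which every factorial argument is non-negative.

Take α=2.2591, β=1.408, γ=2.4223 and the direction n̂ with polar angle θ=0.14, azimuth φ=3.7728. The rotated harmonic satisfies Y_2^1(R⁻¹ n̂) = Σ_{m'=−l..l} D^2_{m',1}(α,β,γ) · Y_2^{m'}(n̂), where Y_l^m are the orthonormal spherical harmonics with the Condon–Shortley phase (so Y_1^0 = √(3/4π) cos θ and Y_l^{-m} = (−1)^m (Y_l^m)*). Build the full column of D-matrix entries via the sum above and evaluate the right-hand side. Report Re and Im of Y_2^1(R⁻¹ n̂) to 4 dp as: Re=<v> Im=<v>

Need the full column D^2_{m',1} for m'=−2..2 at α=2.2591, β=1.408, γ=2.4223.
cos(β/2)=0.762259, sin(β/2)=0.647272
d^2_{-2,1}: single k=3 term ⇒ +0.413421;  D = -0.207249+0.357722i
d^2_{-1,1}: k∈[2..3] ⇒ +0.730298 -0.175528 = +0.554770;  D = +0.547398-0.090137i
d^2_{0,1}: k∈[1..2] ⇒ +0.702215 -0.506336 = +0.195880;  D = -0.147355-0.129056i
d^2_{1,1}: k∈[0..1] ⇒ +0.337606 -0.730298 = -0.392692;  D = +0.012167-0.392503i
d^2_{2,1}: single k=0 term ⇒ -0.573357;  D = -0.453890+0.350317i
Y_2^{m'}(θ=0.14,φ=3.7728) and Σ D·Y over m':
  (-0.2072+0.3577i)·(+0.0023-0.0072i)  (+0.5474-0.0901i)·(-0.0862+0.0630i)  (-0.1474-0.1291i)·(+0.6124+0.0000i)  (+0.0122-0.3925i)·(+0.0862+0.0630i)  (-0.4539+0.3503i)·(+0.0023+0.0072i)
Y_2^1(R⁻¹ n̂) = -0.107413-0.069988i

Re=-0.1074 Im=-0.0700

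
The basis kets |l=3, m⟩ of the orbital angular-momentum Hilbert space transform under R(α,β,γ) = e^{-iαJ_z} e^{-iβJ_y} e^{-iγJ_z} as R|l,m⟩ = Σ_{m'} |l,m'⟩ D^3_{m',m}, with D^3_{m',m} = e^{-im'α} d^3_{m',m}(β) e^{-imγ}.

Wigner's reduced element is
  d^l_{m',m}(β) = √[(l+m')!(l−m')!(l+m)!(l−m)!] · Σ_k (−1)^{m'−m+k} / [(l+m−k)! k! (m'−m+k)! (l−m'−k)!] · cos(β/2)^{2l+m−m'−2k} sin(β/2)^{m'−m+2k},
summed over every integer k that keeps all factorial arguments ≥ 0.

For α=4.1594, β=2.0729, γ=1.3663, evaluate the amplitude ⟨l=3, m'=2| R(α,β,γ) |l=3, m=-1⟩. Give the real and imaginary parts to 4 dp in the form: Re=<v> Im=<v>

D^3_{2,-1}(4.1594,2.0729,1.3663) = e^{-i·2·4.1594}·d^3_{2,-1}(2.0729)·e^{-i·-1·1.3663}. Compute d first:
Half-angle: c=0.509279, s=0.860602. N=√(120·1·2·24)=75.894664
Admissible k: 0..1 (factorial args all ≥0)
  k=0: (−1)^3·75.8947/(12)·0.5093^3·0.8606^3 = -0.532479
  k=1: (−1)^4·75.8947/(24)·0.5093^1·0.8606^5 = +0.760268
d^3_{2,-1}(2.0729) = -0.532479 +0.760268 = +0.227788
Phases: e^{-i·(2)·4.1594}=-0.448260-0.893903i, e^{-i·(-1)·1.3663}=+0.203074+0.979163i ⇒ D=+0.178642-0.141331i

Re=0.1786 Im=-0.1413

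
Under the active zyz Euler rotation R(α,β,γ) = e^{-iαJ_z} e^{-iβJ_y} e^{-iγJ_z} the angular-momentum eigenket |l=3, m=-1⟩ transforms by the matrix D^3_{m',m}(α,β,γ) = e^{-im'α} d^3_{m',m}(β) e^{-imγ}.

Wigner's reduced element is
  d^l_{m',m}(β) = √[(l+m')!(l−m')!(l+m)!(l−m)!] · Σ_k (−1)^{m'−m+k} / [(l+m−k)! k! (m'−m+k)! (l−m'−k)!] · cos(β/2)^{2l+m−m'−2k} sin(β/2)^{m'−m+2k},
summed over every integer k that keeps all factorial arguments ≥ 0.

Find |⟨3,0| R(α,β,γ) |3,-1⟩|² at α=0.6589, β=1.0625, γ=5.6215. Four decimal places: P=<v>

P=0.0049

First d^3_{0,-1}(β=1.0625), then the phase factors e^{-i(0)α} and e^{-i(-1)γ}:
c=cos(1.0625/2)=0.862174, s=sin(1.0625/2)=0.506611; N=√[6·6·2·24]=41.569219
k∈{0,1,2} keeps every argument non-negative
  k=0: (−1)^1·41.5692/(12)·0.8622^5·0.5066^1 = -0.836068
  k=1: (−1)^2·41.5692/(4)·0.8622^3·0.5066^3 = +0.866009
  k=2: (−1)^3·41.5692/(12)·0.8622^1·0.5066^5 = -0.099669
d^3_{0,-1}(1.0625) = -0.836068 +0.866009 -0.099669 = -0.069728
|D^3_{0,-1}|² = |d^3_{0,-1}(β)|² = (-0.069728)² = 0.004862 (the z-rotation phases have unit modulus)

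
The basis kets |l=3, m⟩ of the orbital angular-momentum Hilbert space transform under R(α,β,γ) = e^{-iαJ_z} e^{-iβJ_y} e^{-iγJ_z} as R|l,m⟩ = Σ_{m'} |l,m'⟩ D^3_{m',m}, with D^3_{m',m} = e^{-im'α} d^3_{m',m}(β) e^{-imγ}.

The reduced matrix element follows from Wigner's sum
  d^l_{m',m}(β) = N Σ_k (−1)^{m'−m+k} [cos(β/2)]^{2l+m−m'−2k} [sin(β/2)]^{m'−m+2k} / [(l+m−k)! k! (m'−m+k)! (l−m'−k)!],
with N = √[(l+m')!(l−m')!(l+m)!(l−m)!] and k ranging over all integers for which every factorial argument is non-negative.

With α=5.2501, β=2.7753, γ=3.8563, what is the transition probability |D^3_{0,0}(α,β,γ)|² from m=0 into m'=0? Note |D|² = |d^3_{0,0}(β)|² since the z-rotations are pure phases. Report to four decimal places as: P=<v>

P=0.4023

D^3_{0,0}(5.2501,2.7753,3.8563) = e^{-i·0·5.2501}·d^3_{0,0}(2.7753)·e^{-i·0·3.8563}. Compute d first:
Half-angle: c=0.182124, s=0.983276. N=√(6·6·6·6)=36.000000
k: max(0,(0)−(0))=0 … min(3+(0),3−(0))=3
  k=0: (−1)^0·36.0000/(36)·0.1821^6·0.9833^0 = +0.000036
  k=1: (−1)^1·36.0000/(4)·0.1821^4·0.9833^2 = -0.009573
  k=2: (−1)^2·36.0000/(4)·0.1821^2·0.9833^4 = +0.279048
  k=3: (−1)^3·36.0000/(36)·0.1821^0·0.9833^6 = -0.903756
d^3_{0,0}(2.7753) = +0.000036 -0.009573 +0.279048 -0.903756 = -0.634245
|D^3_{0,0}|² = |d^3_{0,0}(β)|² = (-0.634245)² = 0.402267 (the z-rotation phases have unit modulus)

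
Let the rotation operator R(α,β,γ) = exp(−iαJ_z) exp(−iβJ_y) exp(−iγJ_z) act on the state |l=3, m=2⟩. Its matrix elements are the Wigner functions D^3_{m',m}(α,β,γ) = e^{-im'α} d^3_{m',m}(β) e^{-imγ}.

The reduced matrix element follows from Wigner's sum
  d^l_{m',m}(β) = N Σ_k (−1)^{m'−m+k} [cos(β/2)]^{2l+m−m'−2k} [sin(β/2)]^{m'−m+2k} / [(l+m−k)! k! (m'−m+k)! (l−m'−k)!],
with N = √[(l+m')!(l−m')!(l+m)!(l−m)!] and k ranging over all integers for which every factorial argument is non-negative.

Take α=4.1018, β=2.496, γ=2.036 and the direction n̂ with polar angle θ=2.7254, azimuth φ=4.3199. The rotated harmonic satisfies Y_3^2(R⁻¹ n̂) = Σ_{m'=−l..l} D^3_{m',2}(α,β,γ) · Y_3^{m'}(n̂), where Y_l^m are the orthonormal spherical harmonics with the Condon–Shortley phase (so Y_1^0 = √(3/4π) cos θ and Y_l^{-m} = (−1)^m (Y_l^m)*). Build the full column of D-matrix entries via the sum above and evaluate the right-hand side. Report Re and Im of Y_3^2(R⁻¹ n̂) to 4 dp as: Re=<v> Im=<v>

Re=-0.0608 Im=0.0134

Need the full column D^3_{m',2} for m'=−3..3 at α=4.1018, β=2.496, γ=2.036.
cos(β/2)=0.317220, sin(β/2)=0.948352
d^3_{-3,2}: single k=5 term ⇒ +0.596051;  D = -0.220766+0.553660i
d^3_{-2,2}: k∈[4..5] ⇒ +0.406976 -0.727474 = -0.320498;  D = +0.175852+0.267946i
d^3_{-1,2}: k∈[3..4] ⇒ +0.172194 -0.769499 = -0.597305;  D = -0.597039-0.017797i
d^3_{0,2}: k∈[2..3] ⇒ +0.049882 -0.445820 = -0.395938;  D = +0.236576-0.317488i
d^3_{1,2}: k∈[1..2] ⇒ +0.009633 -0.172194 = -0.162561;  D = +0.051108+0.154318i
d^3_{2,2}: k∈[0..1] ⇒ +0.001019 -0.045535 = -0.044516;  D = -0.042648-0.012762i
d^3_{3,2}: single k=0 term ⇒ -0.007462;  D = +0.005851-0.004630i
Y_3^{m'}(θ=2.7254,φ=4.3199) and Σ D·Y over m':
  (-0.2208+0.5537i)·(+0.0255-0.0106i)  (+0.1759+0.2679i)·(+0.1081+0.1080i)  (-0.5970-0.0178i)·(-0.1591+0.3842i)  (+0.2366-0.3175i)·(-0.4037+0.0000i)  (+0.0511+0.1543i)·(+0.1591+0.3842i)  (-0.0426-0.0128i)·(+0.1081-0.1080i)  (+0.0059-0.0046i)·(-0.0255-0.0106i)
Y_3^2(R⁻¹ n̂) = -0.060755+0.013448i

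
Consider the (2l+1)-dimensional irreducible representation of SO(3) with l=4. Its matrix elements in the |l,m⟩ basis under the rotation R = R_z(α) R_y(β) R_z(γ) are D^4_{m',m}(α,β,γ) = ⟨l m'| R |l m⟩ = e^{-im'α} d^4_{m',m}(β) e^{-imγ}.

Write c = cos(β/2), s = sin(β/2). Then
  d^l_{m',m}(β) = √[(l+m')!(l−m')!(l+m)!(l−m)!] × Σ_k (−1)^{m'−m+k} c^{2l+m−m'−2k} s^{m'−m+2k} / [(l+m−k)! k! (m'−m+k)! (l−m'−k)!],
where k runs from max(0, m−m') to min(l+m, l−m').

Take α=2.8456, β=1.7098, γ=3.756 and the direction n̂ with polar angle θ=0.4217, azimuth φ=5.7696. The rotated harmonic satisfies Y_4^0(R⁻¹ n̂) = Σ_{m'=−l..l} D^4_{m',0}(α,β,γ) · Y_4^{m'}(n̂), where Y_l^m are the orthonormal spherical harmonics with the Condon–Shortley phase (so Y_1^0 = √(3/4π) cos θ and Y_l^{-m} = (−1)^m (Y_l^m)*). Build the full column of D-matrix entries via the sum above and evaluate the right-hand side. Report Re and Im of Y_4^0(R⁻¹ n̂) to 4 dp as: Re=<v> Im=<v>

Re=-0.2728 Im=0.0000

Need the full column D^4_{m',0} for m'=−4..4 at α=2.8456, β=1.7098, γ=3.756.
cos(β/2)=0.656294, sin(β/2)=0.754505
d^4_{-4,0}: single k=4 term ⇒ +0.503028;  D = +0.189767-0.465860i
d^4_{-3,0}: k∈[3..4] ⇒ +0.618789 -0.817844 = -0.199055;  D = +0.125600-0.154426i
d^4_{-2,0}: k∈[2..4] ⇒ +0.431555 -1.521013 +0.753862 = -0.335595;  D = -0.278489+0.187265i
d^4_{-1,0}: k∈[1..4] ⇒ +0.176956 -1.403283 +1.854697 -0.408554 = +0.219817;  D = -0.210257+0.064118i
d^4_{0,0}: k∈[0..4] ⇒ +0.034418 -0.727838 +2.164439 -1.271424 +0.105026 = +0.304620;  D = +0.304620+0.000000i
d^4_{1,0}: k∈[0..3] ⇒ -0.176956 +1.403283 -1.854697 +0.408554 = -0.219817;  D = +0.210257+0.064118i
d^4_{2,0}: k∈[0..2] ⇒ +0.431555 -1.521013 +0.753862 = -0.335595;  D = -0.278489-0.187265i
d^4_{3,0}: k∈[0..1] ⇒ -0.618789 +0.817844 = +0.199055;  D = -0.125600-0.154426i
d^4_{4,0}: single k=0 term ⇒ +0.503028;  D = +0.189767+0.465860i
Y_4^{m'}(θ=0.4217,φ=5.7696) and Σ D·Y over m':
  (+0.1898-0.4659i)·(-0.0058+0.0110i)  (+0.1256-0.1544i)·(+0.0024+0.0783i)  (-0.2785+0.1873i)·(+0.1399+0.2315i)  (-0.2103+0.0641i)·(+0.4351+0.2454i)  (+0.3046+0.0000i)·(+0.2413+0.0000i)  (+0.2103+0.0641i)·(-0.4351+0.2454i)  (-0.2785-0.1873i)·(+0.1399-0.2315i)  (-0.1256-0.1544i)·(-0.0024+0.0783i)  (+0.1898+0.4659i)·(-0.0058-0.0110i)
Y_4^0(R⁻¹ n̂) = -0.272758-0.000000i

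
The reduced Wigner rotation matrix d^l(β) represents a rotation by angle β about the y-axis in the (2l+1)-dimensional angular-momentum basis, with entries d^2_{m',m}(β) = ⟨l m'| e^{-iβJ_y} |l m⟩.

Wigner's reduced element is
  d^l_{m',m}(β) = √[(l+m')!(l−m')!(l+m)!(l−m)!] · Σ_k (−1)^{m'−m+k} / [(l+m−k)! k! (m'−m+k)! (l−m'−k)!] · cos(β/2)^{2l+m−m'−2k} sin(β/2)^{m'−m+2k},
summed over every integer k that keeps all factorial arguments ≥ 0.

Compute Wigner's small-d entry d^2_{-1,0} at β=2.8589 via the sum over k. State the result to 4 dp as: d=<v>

d^2_{-1,0}(β=2.8589) via Wigner's sum:
c=cos(2.8589/2)=0.140876, s=sin(2.8589/2)=0.990027; N=√[1·6·2·2]=4.898979
The bounds max(0,m−m')=1 and min(l+m,l−m')=2 give 2 terms
  k=1: (−1)^0·4.8990/(2)·0.1409^3·0.9900^1 = +0.006780
  k=2: (−1)^1·4.8990/(2)·0.1409^1·0.9900^3 = -0.334853
d^2_{-1,0}(2.8589) = +0.006780 -0.334853 = -0.328073

d=-0.3281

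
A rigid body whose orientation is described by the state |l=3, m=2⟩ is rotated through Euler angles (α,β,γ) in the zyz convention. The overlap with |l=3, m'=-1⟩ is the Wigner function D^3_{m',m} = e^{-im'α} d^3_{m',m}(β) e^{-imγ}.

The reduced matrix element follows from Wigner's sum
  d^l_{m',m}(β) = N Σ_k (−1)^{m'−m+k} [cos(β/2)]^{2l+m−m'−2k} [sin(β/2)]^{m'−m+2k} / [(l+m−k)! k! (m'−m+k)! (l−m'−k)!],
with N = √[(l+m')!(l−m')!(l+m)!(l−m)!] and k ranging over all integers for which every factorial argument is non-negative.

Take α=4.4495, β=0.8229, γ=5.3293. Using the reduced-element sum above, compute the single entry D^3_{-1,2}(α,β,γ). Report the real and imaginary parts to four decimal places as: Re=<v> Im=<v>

First d^3_{-1,2}(β=0.8229), then the phase factors e^{-i(-1)α} and e^{-i(2)γ}:
c=cos(0.8229/2)=0.916542, s=sin(0.8229/2)=0.399939; N=√[2·24·120·1]=75.894664
Admissible k: 3..4 (factorial args all ≥0)
  k=3: (−1)^0·75.8947/(12)·0.9165^3·0.3999^3 = +0.311507
  k=4: (−1)^1·75.8947/(24)·0.9165^1·0.3999^5 = -0.029656
d^3_{-1,2}(0.8229) = +0.311507 -0.029656 = +0.281850
Phases: e^{-i·(-1)·4.4495}=-0.259871-0.965643i, e^{-i·(2)·5.3293}=-0.330633+0.943759i ⇒ D=+0.281077+0.020862i

Re=0.2811 Im=0.0209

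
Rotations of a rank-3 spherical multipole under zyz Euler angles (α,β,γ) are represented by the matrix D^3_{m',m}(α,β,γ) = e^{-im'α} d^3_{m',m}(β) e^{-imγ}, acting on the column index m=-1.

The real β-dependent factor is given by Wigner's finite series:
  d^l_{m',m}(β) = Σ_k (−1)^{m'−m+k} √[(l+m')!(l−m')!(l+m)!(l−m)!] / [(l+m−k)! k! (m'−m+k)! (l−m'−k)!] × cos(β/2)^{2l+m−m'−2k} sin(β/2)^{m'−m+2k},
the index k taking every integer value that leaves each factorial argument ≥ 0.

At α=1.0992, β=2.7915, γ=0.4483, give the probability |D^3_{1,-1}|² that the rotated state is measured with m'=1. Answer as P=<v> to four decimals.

P=0.4747

First d^3_{1,-1}(β=2.7915), then the phase factors e^{-i(1)α} and e^{-i(-1)γ}:
With c≡cos(β/2)=0.174154 and s≡sin(β/2)=0.984718, N=[24·2·2·24]^{1/2}=48.000000
The bounds max(0,m−m')=0 and min(l+m,l−m')=2 give 3 terms
  k=0: (−1)^2·48.0000/(8)·0.1742^4·0.9847^2 = +0.005352
  k=1: (−1)^3·48.0000/(6)·0.1742^2·0.9847^4 = -0.228141
  k=2: (−1)^4·48.0000/(48)·0.1742^0·0.9847^6 = +0.911743
d^3_{1,-1}(2.7915) = +0.005352 -0.228141 +0.911743 = +0.688954
|D^3_{1,-1}|² = |d^3_{1,-1}(β)|² = (+0.688954)² = 0.474657 (the z-rotation phases have unit modulus)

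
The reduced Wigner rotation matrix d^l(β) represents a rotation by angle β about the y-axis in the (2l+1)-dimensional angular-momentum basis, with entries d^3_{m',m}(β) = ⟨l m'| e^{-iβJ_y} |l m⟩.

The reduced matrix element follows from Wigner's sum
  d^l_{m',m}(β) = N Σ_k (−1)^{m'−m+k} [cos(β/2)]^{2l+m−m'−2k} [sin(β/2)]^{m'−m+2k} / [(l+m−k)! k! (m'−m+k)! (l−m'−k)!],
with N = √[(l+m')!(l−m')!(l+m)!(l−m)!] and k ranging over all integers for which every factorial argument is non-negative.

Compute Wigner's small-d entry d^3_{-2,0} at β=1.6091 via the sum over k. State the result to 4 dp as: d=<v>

d=-0.0524

d^3_{-2,0}(β=1.6091) via Wigner's sum:
Half-angle: c=0.693436, s=0.720519. N=√(1·120·6·6)=65.726707
k: max(0,(0)−(-2))=2 … min(3+(0),3−(-2))=3
  k=2: (−1)^0·65.7267/(12)·0.6934^4·0.7205^2 = +0.657469
  k=3: (−1)^1·65.7267/(12)·0.6934^2·0.7205^4 = -0.709829
d^3_{-2,0}(1.6091) = +0.657469 -0.709829 = -0.052360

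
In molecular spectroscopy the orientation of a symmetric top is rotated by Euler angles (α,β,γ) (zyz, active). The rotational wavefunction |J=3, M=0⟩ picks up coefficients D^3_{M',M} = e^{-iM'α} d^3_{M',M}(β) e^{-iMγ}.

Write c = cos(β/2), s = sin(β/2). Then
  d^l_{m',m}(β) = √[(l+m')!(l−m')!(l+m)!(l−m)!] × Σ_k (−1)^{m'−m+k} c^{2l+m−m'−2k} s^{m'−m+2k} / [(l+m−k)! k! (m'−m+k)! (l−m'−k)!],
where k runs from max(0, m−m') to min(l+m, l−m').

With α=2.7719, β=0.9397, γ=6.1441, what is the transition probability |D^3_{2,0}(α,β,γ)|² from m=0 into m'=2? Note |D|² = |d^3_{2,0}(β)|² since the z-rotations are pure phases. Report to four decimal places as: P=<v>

P=0.2774

D^3_{2,0}(2.7719,0.9397,6.1441) = e^{-i·2·2.7719}·d^3_{2,0}(0.9397)·e^{-i·0·6.1441}. Compute d first:
Half-angle: c=0.891636, s=0.452753. N=√(120·1·6·6)=65.726707
k: max(0,(0)−(2))=0 … min(3+(0),3−(2))=1
  k=0: (−1)^2·65.7267/(12)·0.8916^4·0.4528^2 = +0.709632
  k=1: (−1)^3·65.7267/(12)·0.8916^2·0.4528^4 = -0.182970
d^3_{2,0}(0.9397) = +0.709632 -0.182970 = +0.526662
|D^3_{2,0}|² = |d^3_{2,0}(β)|² = (+0.526662)² = 0.277373 (the z-rotation phases have unit modulus)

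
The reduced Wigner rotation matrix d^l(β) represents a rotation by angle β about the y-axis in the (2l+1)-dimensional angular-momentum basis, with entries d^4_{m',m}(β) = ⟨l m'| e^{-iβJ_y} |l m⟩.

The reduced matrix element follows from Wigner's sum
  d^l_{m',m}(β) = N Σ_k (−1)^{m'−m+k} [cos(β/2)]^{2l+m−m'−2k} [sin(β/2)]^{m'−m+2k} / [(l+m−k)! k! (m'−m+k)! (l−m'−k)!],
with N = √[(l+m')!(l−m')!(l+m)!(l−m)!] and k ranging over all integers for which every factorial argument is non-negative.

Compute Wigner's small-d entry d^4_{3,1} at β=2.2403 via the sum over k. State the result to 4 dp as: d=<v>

d=-0.2687

d^4_{3,1}(β=2.2403) via Wigner's sum:
c=cos(2.2403/2)=0.435547, s=sin(2.2403/2)=0.900166; N=√[5040·1·120·6]=1904.940944
k∈{0,1} keeps every argument non-negative
  k=0: (−1)^2·1904.9409/(240)·0.4355^6·0.9002^2 = +0.043906
  k=1: (−1)^3·1904.9409/(144)·0.4355^4·0.9002^4 = -0.312573
d^4_{3,1}(2.2403) = +0.043906 -0.312573 = -0.268666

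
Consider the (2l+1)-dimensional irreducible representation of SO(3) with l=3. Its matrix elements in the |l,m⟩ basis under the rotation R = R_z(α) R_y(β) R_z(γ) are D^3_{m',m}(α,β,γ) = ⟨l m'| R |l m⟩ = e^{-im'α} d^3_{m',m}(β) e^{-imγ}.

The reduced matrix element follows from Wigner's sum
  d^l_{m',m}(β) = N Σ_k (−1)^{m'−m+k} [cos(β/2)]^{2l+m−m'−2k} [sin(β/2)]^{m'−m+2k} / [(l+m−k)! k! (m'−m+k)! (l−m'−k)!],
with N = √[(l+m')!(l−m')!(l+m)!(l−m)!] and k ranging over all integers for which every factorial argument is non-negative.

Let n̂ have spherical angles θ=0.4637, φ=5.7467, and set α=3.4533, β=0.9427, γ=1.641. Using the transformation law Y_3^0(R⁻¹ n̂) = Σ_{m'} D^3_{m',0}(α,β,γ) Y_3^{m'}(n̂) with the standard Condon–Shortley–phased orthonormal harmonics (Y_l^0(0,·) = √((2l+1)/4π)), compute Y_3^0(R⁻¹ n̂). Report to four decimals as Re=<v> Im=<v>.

Re=-0.2767 Im=0.0000

Need the full column D^3_{m',0} for m'=−3..3 at α=3.4533, β=0.9427, γ=1.641.
cos(β/2)=0.890956, sin(β/2)=0.454089
d^3_{-3,0}: single k=3 term ⇒ +0.296148;  D = -0.175829-0.238302i
d^3_{-2,0}: k∈[2..3] ⇒ +0.711654 -0.184858 = +0.526795;  D = +0.427700+0.307549i
d^3_{-1,0}: k∈[1..3] ⇒ +0.883107 -0.688185 +0.059587 = +0.254510;  D = -0.242245-0.078054i
d^3_{0,0}: k∈[0..3] ⇒ +0.500193 -1.169366 +0.303753 -0.008767 = -0.374187;  D = -0.374187+0.000000i
d^3_{1,0}: k∈[0..2] ⇒ -0.883107 +0.688185 -0.059587 = -0.254510;  D = +0.242245-0.078054i
d^3_{2,0}: k∈[0..1] ⇒ +0.711654 -0.184858 = +0.526795;  D = +0.427700-0.307549i
d^3_{3,0}: single k=0 term ⇒ -0.296148;  D = +0.175829-0.238302i
Y_3^{m'}(θ=0.4637,φ=5.7467) and Σ D·Y over m':
  (-0.1758-0.2383i)·(-0.0014+0.0373i)  (+0.4277+0.3075i)·(+0.0873+0.1607i)  (-0.2422-0.0781i)·(+0.3727+0.2216i)  (-0.3742+0.0000i)·(+0.3337+0.0000i)  (+0.2422-0.0781i)·(-0.3727+0.2216i)  (+0.4277-0.3075i)·(+0.0873-0.1607i)  (+0.1758-0.2383i)·(+0.0014+0.0373i)
Y_3^0(R⁻¹ n̂) = -0.276680-0.000000i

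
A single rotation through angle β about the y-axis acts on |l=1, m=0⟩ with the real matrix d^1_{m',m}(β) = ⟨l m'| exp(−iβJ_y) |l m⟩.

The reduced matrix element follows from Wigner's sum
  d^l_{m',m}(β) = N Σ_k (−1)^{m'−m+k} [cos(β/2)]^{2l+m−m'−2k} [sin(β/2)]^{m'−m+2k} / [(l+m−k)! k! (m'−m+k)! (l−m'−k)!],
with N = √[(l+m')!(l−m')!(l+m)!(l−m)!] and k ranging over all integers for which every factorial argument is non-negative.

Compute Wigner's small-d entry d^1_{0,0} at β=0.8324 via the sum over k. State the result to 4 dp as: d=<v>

d=0.6731

d^1_{0,0}(β=0.8324) via Wigner's sum:
Half-angle: c=0.914632, s=0.404288. N=√(1·1·1·1)=1.000000
k: max(0,(0)−(0))=0 … min(1+(0),1−(0))=1
  k=0: (−1)^0·1.0000/(1)·0.9146^2·0.4043^0 = +0.836551
  k=1: (−1)^1·1.0000/(1)·0.9146^0·0.4043^2 = -0.163449
d^1_{0,0}(0.8324) = +0.836551 -0.163449 = +0.673103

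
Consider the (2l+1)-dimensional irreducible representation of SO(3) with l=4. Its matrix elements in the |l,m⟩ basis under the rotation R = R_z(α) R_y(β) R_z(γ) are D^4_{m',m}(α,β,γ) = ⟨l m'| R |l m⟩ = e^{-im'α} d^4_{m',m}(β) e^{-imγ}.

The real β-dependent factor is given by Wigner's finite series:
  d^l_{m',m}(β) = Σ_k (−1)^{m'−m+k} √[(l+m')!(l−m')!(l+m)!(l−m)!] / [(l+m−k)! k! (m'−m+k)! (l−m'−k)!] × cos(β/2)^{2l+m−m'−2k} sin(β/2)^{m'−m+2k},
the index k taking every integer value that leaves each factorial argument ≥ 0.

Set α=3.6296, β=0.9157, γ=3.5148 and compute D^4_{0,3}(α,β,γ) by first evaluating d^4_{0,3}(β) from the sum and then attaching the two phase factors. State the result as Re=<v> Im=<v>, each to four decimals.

Split into d^4_{0,3}(β=0.9157) × two z-phases.
Half-angle: c=0.897005, s=0.442021. N=√(24·24·5040·1)=1703.830978
Admissible k: 3..4 (factorial args all ≥0)
  k=3: (−1)^0·1703.8310/(144)·0.8970^5·0.4420^3 = +0.593425
  k=4: (−1)^1·1703.8310/(144)·0.8970^3·0.4420^5 = -0.144099
d^4_{0,3}(0.9157) = +0.593425 -0.144099 = +0.449326
Attach z-rotation phases: D = e^{-i(0)(3.6296)}·(+0.449326)·e^{-i(3)(3.5148)} = -0.195916+0.404364i

Re=-0.1959 Im=0.4044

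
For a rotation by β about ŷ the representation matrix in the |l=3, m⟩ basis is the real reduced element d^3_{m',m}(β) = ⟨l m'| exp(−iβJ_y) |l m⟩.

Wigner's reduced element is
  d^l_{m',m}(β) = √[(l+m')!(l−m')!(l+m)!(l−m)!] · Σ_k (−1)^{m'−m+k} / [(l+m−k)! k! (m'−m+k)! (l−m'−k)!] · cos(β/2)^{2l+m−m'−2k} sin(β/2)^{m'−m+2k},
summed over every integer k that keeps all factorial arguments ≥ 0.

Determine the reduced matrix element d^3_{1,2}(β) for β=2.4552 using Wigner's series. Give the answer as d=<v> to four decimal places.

d=-0.1884

d^3_{1,2}(β=2.4552) via Wigner's sum:
Half-angle: c=0.336499, s=0.941684. N=√(24·2·120·1)=75.894664
k∈{1,2} keeps every argument non-negative
  k=1: (−1)^0·75.8947/(24)·0.3365^5·0.9417^1 = +0.012848
  k=2: (−1)^1·75.8947/(12)·0.3365^3·0.9417^3 = -0.201231
d^3_{1,2}(2.4552) = +0.012848 -0.201231 = -0.188384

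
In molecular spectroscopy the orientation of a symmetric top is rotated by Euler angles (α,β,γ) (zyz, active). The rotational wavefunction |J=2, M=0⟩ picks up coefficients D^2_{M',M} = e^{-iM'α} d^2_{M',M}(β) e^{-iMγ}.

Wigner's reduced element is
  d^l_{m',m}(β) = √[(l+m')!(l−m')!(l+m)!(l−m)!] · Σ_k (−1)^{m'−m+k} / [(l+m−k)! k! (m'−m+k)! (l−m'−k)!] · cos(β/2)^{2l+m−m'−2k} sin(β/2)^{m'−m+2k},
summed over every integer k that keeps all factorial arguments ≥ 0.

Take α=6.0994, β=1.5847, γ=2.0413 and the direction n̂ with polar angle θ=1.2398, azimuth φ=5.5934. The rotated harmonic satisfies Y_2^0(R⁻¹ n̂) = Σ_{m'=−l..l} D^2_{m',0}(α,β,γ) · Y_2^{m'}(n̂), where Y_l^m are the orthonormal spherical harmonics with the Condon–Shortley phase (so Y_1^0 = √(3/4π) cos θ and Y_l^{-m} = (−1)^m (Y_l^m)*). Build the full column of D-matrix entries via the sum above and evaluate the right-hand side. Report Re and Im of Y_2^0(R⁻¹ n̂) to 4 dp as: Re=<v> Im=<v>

Re=0.3249 Im=0.0000

Need the full column D^2_{m',0} for m'=−2..2 at α=6.0994, β=1.5847, γ=2.0413.
cos(β/2)=0.702174, sin(β/2)=0.712005
d^2_{-2,0}: single k=2 term ⇒ +0.612254;  D = +0.571357-0.220013i
d^2_{-1,0}: k∈[1..2] ⇒ +0.603800 -0.620826 = -0.017026;  D = -0.016740+0.003112i
d^2_{0,0}: k∈[0..2] ⇒ +0.243097 -0.999807 +0.257000 = -0.499710;  D = -0.499710+0.000000i
d^2_{1,0}: k∈[0..1] ⇒ -0.603800 +0.620826 = +0.017026;  D = +0.016740+0.003112i
d^2_{2,0}: single k=0 term ⇒ +0.612254;  D = +0.571357+0.220013i
Y_2^{m'}(θ=1.2398,φ=5.5934) and Σ D·Y over m':
  (+0.5714-0.2200i)·(+0.0657+0.3392i)  (-0.0167+0.0031i)·(+0.1832+0.1511i)  (-0.4997+0.0000i)·(-0.2155+0.0000i)  (+0.0167+0.0031i)·(-0.1832+0.1511i)  (+0.5714+0.2200i)·(+0.0657-0.3392i)
Y_2^0(R⁻¹ n̂) = +0.324877+0.000000i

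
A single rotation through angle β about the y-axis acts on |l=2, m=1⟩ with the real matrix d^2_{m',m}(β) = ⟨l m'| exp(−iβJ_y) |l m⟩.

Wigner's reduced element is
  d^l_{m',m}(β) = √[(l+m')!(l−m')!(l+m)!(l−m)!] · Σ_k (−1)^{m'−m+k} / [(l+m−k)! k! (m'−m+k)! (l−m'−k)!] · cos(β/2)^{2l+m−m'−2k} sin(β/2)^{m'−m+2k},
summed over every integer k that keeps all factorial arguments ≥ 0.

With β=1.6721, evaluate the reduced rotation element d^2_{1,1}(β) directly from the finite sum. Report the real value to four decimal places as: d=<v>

d=-0.5403

d^2_{1,1}(β=1.6721) via Wigner's sum:
c=cos(1.6721/2)=0.670399, s=sin(1.6721/2)=0.742001; N=√[6·1·6·1]=6.000000
Admissible k: 0..1 (factorial args all ≥0)
  k=0: (−1)^0·6.0000/(6)·0.6704^4·0.7420^0 = +0.201992
  k=1: (−1)^1·6.0000/(2)·0.6704^2·0.7420^2 = -0.742329
d^2_{1,1}(1.6721) = +0.201992 -0.742329 = -0.540338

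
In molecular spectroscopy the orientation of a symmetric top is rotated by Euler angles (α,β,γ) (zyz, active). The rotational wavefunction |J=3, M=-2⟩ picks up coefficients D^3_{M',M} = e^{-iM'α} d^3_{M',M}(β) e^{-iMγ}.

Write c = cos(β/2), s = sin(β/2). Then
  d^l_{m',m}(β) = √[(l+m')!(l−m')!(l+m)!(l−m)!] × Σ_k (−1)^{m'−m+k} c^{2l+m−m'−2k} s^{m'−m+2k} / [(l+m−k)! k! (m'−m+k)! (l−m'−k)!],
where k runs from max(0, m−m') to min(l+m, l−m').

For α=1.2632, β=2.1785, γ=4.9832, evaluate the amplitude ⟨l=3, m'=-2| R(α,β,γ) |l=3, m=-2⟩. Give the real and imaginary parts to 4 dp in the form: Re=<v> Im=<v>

Re=-0.1704 Im=0.0126

First d^3_{-2,-2}(β=2.1785), then the phase factors e^{-i(-2)α} and e^{-i(-2)γ}:
c=cos(2.1785/2)=0.463150, s=sin(2.1785/2)=0.886280; N=√[1·120·1·120]=120.000000
The bounds max(0,m−m')=0 and min(l+m,l−m')=1 give 2 terms
  k=0: (−1)^0·120.0000/(120)·0.4632^6·0.8863^0 = +0.009870
  k=1: (−1)^1·120.0000/(24)·0.4632^4·0.8863^2 = -0.180717
d^3_{-2,-2}(2.1785) = +0.009870 -0.180717 = -0.170847
Attach z-rotation phases: D = e^{-i(-2)(1.2632)}·(-0.170847)·e^{-i(-2)(4.9832)} = -0.170385+0.012558i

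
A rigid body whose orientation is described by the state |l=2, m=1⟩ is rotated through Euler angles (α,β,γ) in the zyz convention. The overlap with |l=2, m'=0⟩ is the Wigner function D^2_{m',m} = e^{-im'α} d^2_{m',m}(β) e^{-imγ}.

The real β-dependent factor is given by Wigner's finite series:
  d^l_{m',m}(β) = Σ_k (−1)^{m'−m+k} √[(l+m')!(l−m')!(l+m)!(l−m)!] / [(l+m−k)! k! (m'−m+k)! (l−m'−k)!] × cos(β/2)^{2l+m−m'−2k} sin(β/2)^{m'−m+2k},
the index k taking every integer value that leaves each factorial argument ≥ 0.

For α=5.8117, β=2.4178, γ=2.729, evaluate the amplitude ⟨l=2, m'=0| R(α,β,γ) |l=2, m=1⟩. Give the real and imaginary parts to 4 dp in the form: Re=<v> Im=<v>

Re=0.5567 Im=0.2437

D^2_{0,1}(5.8117,2.4178,2.729) = e^{-i·0·5.8117}·d^2_{0,1}(2.4178)·e^{-i·1·2.729}. Compute d first:
With c≡cos(β/2)=0.354048 and s≡sin(β/2)=0.935227, N=[2·2·6·1]^{1/2}=4.898979
k: max(0,(1)−(0))=1 … min(2+(1),2−(0))=2
  k=1: (−1)^0·4.8990/(2)·0.3540^3·0.9352^1 = +0.101667
  k=2: (−1)^1·4.8990/(2)·0.3540^1·0.9352^3 = -0.709397
d^2_{0,1}(2.4178) = +0.101667 -0.709397 = -0.607730
Phases: e^{-i·(0)·5.8117}=+1.000000+0.000000i, e^{-i·(1)·2.729}=-0.916084-0.400986i ⇒ D=+0.556732+0.243691i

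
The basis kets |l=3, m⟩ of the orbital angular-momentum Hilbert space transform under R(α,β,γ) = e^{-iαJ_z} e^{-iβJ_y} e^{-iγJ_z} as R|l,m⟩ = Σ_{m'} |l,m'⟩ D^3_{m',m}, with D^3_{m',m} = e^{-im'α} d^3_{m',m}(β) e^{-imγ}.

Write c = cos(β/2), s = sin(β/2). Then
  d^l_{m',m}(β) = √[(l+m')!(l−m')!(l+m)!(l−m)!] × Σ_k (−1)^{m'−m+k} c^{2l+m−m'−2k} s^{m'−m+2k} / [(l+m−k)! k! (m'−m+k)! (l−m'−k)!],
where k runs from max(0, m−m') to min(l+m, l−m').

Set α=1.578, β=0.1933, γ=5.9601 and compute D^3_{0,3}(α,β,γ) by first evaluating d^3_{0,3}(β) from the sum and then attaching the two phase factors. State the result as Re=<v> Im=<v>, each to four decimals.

Re=0.0022 Im=0.0033

First d^3_{0,3}(β=0.1933), then the phase factors e^{-i(0)α} and e^{-i(3)γ}:
c=cos(0.1933/2)=0.995333, s=sin(0.1933/2)=0.096500; N=√[6·6·720·1]=160.996894
Admissible k: 3..3 (factorial args all ≥0)
  k=3: (−1)^0·160.9969/(36)·0.9953^3·0.0965^3 = +0.003963
d^3_{0,3}(0.1933) = +0.003963
Attach z-rotation phases: D = e^{-i(0)(1.578)}·(+0.003963)·e^{-i(3)(5.9601)} = +0.002243+0.003267i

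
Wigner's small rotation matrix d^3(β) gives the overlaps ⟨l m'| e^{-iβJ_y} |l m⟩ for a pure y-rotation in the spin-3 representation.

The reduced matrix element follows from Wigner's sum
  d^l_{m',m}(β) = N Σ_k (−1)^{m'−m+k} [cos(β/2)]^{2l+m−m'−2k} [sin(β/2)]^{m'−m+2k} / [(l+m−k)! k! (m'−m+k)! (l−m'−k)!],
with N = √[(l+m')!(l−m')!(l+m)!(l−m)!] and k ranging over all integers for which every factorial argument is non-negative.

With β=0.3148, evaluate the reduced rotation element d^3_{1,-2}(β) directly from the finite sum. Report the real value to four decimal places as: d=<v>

d^3_{1,-2}(β=0.3148) via Wigner's sum:
c=cos(0.3148/2)=0.987638, s=sin(0.3148/2)=0.156751; N=√[24·2·1·120]=75.894664
Admissible k: 0..1 (factorial args all ≥0)
  k=0: (−1)^3·75.8947/(12)·0.9876^3·0.1568^3 = -0.023467
  k=1: (−1)^4·75.8947/(24)·0.9876^1·0.1568^5 = +0.000296
d^3_{1,-2}(0.3148) = -0.023467 +0.000296 = -0.023171

d=-0.0232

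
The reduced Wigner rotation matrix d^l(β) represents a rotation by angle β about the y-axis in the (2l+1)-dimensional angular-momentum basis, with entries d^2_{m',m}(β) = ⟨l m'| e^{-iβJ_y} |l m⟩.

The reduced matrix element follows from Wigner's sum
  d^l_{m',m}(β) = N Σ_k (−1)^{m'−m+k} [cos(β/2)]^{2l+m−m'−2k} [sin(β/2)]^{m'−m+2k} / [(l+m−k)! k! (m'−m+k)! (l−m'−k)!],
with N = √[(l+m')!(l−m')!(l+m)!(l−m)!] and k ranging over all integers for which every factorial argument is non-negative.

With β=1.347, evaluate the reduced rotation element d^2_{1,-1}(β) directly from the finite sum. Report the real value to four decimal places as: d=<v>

d=0.5617

d^2_{1,-1}(β=1.347) via Wigner's sum:
c=cos(1.347/2)=0.781643, s=sin(1.347/2)=0.623726; N=√[6·1·1·6]=6.000000
k: max(0,(-1)−(1))=0 … min(2+(-1),2−(1))=1
  k=0: (−1)^2·6.0000/(2)·0.7816^2·0.6237^2 = +0.713059
  k=1: (−1)^3·6.0000/(6)·0.7816^0·0.6237^4 = -0.151347
d^2_{1,-1}(1.347) = +0.713059 -0.151347 = +0.561712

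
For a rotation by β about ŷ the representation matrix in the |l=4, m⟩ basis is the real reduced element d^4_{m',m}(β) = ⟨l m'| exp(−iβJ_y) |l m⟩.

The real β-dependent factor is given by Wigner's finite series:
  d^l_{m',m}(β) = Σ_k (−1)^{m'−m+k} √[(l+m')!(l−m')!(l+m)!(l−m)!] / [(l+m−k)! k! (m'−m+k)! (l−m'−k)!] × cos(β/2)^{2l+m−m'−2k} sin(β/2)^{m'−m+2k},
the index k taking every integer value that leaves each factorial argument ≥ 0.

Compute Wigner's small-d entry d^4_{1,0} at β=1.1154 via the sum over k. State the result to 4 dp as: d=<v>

d=0.3634

d^4_{1,0}(β=1.1154) via Wigner's sum:
With c≡cos(β/2)=0.848475 and s≡sin(β/2)=0.529236, N=[120·6·24·24]^{1/2}=643.987578
k: max(0,(0)−(1))=0 … min(4+(0),4−(1))=3
  k=0: (−1)^1·643.9876/(144)·0.8485^7·0.5292^1 = -0.749267
  k=1: (−1)^2·643.9876/(24)·0.8485^5·0.5292^3 = +1.749077
  k=2: (−1)^3·643.9876/(24)·0.8485^3·0.5292^5 = -0.680503
  k=3: (−1)^4·643.9876/(144)·0.8485^1·0.5292^7 = +0.044127
d^4_{1,0}(1.1154) = -0.749267 +1.749077 -0.680503 +0.044127 = +0.363434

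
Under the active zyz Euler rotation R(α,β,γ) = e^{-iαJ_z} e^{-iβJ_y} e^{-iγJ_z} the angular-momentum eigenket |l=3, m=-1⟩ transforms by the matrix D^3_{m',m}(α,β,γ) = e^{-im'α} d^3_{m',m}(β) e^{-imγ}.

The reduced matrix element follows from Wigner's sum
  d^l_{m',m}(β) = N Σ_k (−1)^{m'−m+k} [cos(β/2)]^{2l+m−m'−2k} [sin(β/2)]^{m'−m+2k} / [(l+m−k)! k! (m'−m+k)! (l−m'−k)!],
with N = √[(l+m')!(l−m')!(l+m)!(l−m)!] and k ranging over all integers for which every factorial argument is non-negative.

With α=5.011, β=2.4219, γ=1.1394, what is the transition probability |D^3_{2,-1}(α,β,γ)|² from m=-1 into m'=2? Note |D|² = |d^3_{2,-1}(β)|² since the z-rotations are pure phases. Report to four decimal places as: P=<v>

P=0.3287

Split into d^3_{2,-1}(β=2.4219) × two z-phases.
With c≡cos(β/2)=0.352130 and s≡sin(β/2)=0.935951, N=[120·1·2·24]^{1/2}=75.894664
Admissible k: 0..1 (factorial args all ≥0)
  k=0: (−1)^3·75.8947/(12)·0.3521^3·0.9360^3 = -0.226412
  k=1: (−1)^4·75.8947/(24)·0.3521^1·0.9360^5 = +0.799777
d^3_{2,-1}(2.4219) = -0.226412 +0.799777 = +0.573365
|D^3_{2,-1}|² = |d^3_{2,-1}(β)|² = (+0.573365)² = 0.328747 (the z-rotation phases have unit modulus)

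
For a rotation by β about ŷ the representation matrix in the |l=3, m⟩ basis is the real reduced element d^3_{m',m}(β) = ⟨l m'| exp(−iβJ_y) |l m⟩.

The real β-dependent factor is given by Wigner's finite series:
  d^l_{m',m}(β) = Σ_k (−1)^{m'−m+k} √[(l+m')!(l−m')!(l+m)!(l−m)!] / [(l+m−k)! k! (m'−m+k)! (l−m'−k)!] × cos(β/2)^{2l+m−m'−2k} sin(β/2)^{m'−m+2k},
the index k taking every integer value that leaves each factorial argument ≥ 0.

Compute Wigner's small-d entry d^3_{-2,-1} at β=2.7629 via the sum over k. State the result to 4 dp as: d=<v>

d=-0.0392

d^3_{-2,-1}(β=2.7629) via Wigner's sum:
With c≡cos(β/2)=0.188217 and s≡sin(β/2)=0.982127, N=[1·120·2·24]^{1/2}=75.894664
Admissible k: 1..2 (factorial args all ≥0)
  k=1: (−1)^0·75.8947/(24)·0.1882^5·0.9821^1 = +0.000734
  k=2: (−1)^1·75.8947/(12)·0.1882^3·0.9821^3 = -0.039949
d^3_{-2,-1}(2.7629) = +0.000734 -0.039949 = -0.039216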